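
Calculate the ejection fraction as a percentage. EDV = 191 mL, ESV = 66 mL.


SV = EDV - ESV = 191 - 66 = 125 mL
EF = SV/EDV * 100 = 125/191 * 100
EF = 65.45%


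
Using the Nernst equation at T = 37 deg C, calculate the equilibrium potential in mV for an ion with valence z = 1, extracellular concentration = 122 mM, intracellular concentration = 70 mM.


E = (RT/(zF)) * ln(C_out/C_in)
T = 37 + 273.15 = 310.15 K
E = (8.314 * 310.15 / (1 * 96485)) * ln(122/70)
E = 14.85 mV


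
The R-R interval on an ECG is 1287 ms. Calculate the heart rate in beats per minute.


HR = 60 / RR_interval(s)
RR = 1287 ms = 1.287 s
HR = 60 / 1.287 = 46.62 bpm


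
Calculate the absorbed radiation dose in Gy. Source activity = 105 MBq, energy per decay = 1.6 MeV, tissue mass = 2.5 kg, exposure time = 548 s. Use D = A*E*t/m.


A = 105 MBq = 1.0500e+08 Bq
E = 1.6 MeV = 2.5632e-13 J
D = A*E*t/m = 1.0500e+08*2.5632e-13*548/2.5
D = 0.005899 Gy


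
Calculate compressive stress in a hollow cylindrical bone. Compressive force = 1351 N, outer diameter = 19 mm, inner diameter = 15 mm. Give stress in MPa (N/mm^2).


A = pi*(r_o^2 - r_i^2)
r_o = 9.5 mm, r_i = 7.5 mm
A = 106.814 mm^2
sigma = F/A = 1351 / 106.814
sigma = 12.65 MPa


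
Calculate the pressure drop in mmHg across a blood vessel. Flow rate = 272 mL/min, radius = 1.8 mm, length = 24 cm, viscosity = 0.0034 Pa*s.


dP = 8*mu*L*Q / (pi*r^4)
Q = 272 mL/min = 4.53333e-06 m^3/s
dP = 897.341 Pa = 897.341 / 133.322 mmHg = 6.731 mmHg


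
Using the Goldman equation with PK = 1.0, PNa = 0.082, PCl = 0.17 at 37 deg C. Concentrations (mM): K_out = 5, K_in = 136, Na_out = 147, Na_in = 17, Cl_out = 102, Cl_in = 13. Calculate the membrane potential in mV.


Vm = (RT/F)*ln((PK*Ko + PNa*Nao + PCl*Cli)/(PK*Ki + PNa*Nai + PCl*Clo))
Numer = 19.264, Denom = 154.734
Vm = -55.68 mV


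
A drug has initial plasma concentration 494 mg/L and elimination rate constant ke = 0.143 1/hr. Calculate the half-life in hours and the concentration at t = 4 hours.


t_half = ln(2) / ke = 0.693147 / 0.143 = 4.847 hr
C(t) = C0 * exp(-ke*t) = 494 * exp(-0.143*4)
C(4) = 278.8 mg/L


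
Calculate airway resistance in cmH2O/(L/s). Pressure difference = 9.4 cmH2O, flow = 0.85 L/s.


R = dP / flow
R = 9.4 / 0.85
R = 11.06 cmH2O/(L/s)


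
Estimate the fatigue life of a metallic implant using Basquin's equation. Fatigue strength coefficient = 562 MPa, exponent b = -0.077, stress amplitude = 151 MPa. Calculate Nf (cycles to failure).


sigma_a = sigma_f' * (2Nf)^b
2Nf = (sigma_a/sigma_f')^(1/b)
2Nf = (151/562)^(1/-0.077)
2Nf = 25849927
Nf = 1.2925e+07


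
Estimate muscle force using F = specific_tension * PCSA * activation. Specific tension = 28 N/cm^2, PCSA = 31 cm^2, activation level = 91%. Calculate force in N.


F = sigma * PCSA * activation
F = 28 * 31 * 0.91
F = 789.9 N


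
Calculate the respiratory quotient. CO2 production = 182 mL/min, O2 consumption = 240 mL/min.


RQ = VCO2 / VO2
RQ = 182 / 240
RQ = 0.7583


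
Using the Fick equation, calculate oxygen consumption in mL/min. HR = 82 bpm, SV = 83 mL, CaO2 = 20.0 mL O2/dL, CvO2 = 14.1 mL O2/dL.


CO = HR*SV = 82*83/1000 = 6.806 L/min
a-v O2 diff = 20.0 - 14.1 = 5.9 mL/dL
VO2 = CO * (CaO2-CvO2) * 10 dL/L
VO2 = 6.806 * 5.9 * 10
VO2 = 401.6 mL/min


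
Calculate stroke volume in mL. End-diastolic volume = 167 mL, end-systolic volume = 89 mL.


SV = EDV - ESV
SV = 167 - 89
SV = 78 mL


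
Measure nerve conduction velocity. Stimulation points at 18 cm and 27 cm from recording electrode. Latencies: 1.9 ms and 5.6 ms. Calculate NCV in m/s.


Distance = (27 - 18) / 100 = 0.09 m
dt = (5.6 - 1.9) / 1000 = 0.0037 s
NCV = dist / dt = 24.32 m/s


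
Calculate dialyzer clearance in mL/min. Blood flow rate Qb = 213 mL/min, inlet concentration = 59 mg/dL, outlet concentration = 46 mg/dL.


K = Qb * (Cb_in - Cb_out) / Cb_in
K = 213 * (59 - 46) / 59
K = 46.93 mL/min


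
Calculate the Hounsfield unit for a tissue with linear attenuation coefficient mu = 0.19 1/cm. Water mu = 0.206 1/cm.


HU = ((mu_tissue - mu_water) / mu_water) * 1000
HU = ((0.19 - 0.206) / 0.206) * 1000
HU = -77.67


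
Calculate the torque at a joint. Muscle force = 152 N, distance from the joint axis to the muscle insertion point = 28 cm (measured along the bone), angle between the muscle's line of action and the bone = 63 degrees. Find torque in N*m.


Torque = F * d * sin(theta)   (moment arm = d*sin(theta))
d = 28 cm = 0.28 m
Torque = 152 * 0.28 * sin(63)
Torque = 37.92 N*m


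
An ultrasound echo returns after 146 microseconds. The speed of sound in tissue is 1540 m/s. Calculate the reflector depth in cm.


depth = c * t / 2
t = 146 us = 1.4600e-04 s
depth = 1540 * 1.4600e-04 / 2
depth = 0.11242 m = 11.242 cm


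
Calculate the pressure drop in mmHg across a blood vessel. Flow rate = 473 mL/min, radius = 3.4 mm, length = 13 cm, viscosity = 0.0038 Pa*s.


dP = 8*mu*L*Q / (pi*r^4)
Q = 473 mL/min = 7.88333e-06 m^3/s
dP = 74.2098 Pa = 74.2098 / 133.322 mmHg = 0.5566 mmHg


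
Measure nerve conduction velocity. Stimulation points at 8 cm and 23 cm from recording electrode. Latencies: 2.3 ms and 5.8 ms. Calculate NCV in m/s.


Distance = (23 - 8) / 100 = 0.15 m
dt = (5.8 - 2.3) / 1000 = 0.0035 s
NCV = dist / dt = 42.86 m/s


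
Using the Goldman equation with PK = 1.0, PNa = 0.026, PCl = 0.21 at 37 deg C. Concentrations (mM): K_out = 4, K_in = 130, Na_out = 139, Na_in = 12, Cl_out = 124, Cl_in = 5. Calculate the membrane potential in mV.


Vm = (RT/F)*ln((PK*Ko + PNa*Nao + PCl*Cli)/(PK*Ki + PNa*Nai + PCl*Clo))
Numer = 8.664, Denom = 156.352
Vm = -77.31 mV


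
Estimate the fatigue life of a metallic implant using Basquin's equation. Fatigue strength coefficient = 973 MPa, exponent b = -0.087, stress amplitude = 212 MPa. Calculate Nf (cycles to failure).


sigma_a = sigma_f' * (2Nf)^b
2Nf = (sigma_a/sigma_f')^(1/b)
2Nf = (212/973)^(1/-0.087)
2Nf = 40423317
Nf = 2.0212e+07


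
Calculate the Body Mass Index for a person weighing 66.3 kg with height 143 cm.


BMI = weight / height^2
height = 143 cm = 1.43 m
BMI = 66.3 / 1.43^2
BMI = 32.42 kg/m^2


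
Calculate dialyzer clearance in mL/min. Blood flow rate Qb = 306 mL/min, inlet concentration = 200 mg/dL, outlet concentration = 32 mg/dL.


K = Qb * (Cb_in - Cb_out) / Cb_in
K = 306 * (200 - 32) / 200
K = 257 mL/min


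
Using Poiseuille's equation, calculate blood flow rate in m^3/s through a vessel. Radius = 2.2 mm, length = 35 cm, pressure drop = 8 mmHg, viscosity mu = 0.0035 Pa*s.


Q = pi*r^4*dP / (8*mu*L)
r = 0.0022 m, L = 0.35 m
dP = 8 mmHg = 1066.576 Pa
Q = 8.0095e-06 m^3/s


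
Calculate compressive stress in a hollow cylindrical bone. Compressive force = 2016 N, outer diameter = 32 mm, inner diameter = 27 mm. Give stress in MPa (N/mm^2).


A = pi*(r_o^2 - r_i^2)
r_o = 16 mm, r_i = 13.5 mm
A = 231.692 mm^2
sigma = F/A = 2016 / 231.692
sigma = 8.701 MPa


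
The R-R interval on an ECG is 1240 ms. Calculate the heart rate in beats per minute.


HR = 60 / RR_interval(s)
RR = 1240 ms = 1.24 s
HR = 60 / 1.24 = 48.39 bpm


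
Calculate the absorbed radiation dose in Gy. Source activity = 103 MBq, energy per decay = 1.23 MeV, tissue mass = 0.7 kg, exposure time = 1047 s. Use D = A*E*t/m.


A = 103 MBq = 1.0300e+08 Bq
E = 1.23 MeV = 1.97046e-13 J
D = A*E*t/m = 1.0300e+08*1.97046e-13*1047/0.7
D = 0.03036 Gy


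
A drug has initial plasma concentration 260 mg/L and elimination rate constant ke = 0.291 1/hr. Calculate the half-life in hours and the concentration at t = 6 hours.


t_half = ln(2) / ke = 0.693147 / 0.291 = 2.382 hr
C(t) = C0 * exp(-ke*t) = 260 * exp(-0.291*6)
C(6) = 45.36 mg/L


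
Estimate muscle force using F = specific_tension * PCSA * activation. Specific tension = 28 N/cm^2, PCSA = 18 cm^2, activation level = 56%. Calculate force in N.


F = sigma * PCSA * activation
F = 28 * 18 * 0.56
F = 282.2 N


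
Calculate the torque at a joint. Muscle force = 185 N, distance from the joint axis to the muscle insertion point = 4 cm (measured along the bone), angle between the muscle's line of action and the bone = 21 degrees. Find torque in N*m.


Torque = F * d * sin(theta)   (moment arm = d*sin(theta))
d = 4 cm = 0.04 m
Torque = 185 * 0.04 * sin(21)
Torque = 2.652 N*m


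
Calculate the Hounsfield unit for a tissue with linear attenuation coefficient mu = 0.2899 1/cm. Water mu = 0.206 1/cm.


HU = ((mu_tissue - mu_water) / mu_water) * 1000
HU = ((0.2899 - 0.206) / 0.206) * 1000
HU = 407.3


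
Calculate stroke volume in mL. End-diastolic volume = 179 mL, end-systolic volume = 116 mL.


SV = EDV - ESV
SV = 179 - 116
SV = 63 mL


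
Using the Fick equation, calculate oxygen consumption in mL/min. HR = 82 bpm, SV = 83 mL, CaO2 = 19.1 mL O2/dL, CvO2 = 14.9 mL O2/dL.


CO = HR*SV = 82*83/1000 = 6.806 L/min
a-v O2 diff = 19.1 - 14.9 = 4.2 mL/dL
VO2 = CO * (CaO2-CvO2) * 10 dL/L
VO2 = 6.806 * 4.2 * 10
VO2 = 285.9 mL/min


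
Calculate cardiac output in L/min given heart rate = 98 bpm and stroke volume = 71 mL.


CO = HR * SV
CO = 98 * 71 / 1000
CO = 6.958 L/min


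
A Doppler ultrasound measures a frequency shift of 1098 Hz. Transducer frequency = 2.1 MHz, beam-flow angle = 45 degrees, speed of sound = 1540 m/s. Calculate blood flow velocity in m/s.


v = fd * c / (2 * f0 * cos(theta))
v = 1098 * 1540 / (2 * 2.1000e+06 * cos(45))
v = 0.5694 m/s


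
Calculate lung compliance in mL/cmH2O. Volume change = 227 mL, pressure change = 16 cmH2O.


C = dV / dP
C = 227 / 16
C = 14.19 mL/cmH2O


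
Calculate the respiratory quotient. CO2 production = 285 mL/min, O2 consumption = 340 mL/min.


RQ = VCO2 / VO2
RQ = 285 / 340
RQ = 0.8382


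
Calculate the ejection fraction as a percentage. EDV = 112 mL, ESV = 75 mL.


SV = EDV - ESV = 112 - 75 = 37 mL
EF = SV/EDV * 100 = 37/112 * 100
EF = 33.04%


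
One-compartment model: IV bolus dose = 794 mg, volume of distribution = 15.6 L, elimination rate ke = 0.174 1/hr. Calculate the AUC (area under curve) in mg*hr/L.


C0 = Dose/Vd = 794/15.6 = 50.8974 mg/L
AUC = C0/ke = 50.8974/0.174
AUC = 292.5 mg*hr/L


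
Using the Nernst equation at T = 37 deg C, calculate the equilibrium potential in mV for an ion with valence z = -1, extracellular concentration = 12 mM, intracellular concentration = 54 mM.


E = (RT/(zF)) * ln(C_out/C_in)
T = 37 + 273.15 = 310.15 K
E = (8.314 * 310.15 / (-1 * 96485)) * ln(12/54)
E = 40.2 mV


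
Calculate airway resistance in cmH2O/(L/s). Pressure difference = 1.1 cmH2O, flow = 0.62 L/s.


R = dP / flow
R = 1.1 / 0.62
R = 1.774 cmH2O/(L/s)


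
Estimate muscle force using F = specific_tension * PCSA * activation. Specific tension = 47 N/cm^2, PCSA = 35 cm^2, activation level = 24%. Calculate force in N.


F = sigma * PCSA * activation
F = 47 * 35 * 0.24
F = 394.8 N


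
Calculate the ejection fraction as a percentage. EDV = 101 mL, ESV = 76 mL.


SV = EDV - ESV = 101 - 76 = 25 mL
EF = SV/EDV * 100 = 25/101 * 100
EF = 24.75%


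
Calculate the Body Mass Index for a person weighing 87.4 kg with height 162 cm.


BMI = weight / height^2
height = 162 cm = 1.62 m
BMI = 87.4 / 1.62^2
BMI = 33.3 kg/m^2


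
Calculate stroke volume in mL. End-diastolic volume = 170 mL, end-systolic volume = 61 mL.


SV = EDV - ESV
SV = 170 - 61
SV = 109 mL


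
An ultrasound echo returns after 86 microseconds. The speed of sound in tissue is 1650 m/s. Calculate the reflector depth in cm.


depth = c * t / 2
t = 86 us = 8.6000e-05 s
depth = 1650 * 8.6000e-05 / 2
depth = 0.07095 m = 7.095 cm


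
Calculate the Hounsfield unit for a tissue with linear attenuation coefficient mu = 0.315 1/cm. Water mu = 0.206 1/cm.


HU = ((mu_tissue - mu_water) / mu_water) * 1000
HU = ((0.315 - 0.206) / 0.206) * 1000
HU = 529.1


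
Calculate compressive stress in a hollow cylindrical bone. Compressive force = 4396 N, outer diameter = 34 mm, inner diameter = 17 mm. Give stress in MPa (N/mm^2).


A = pi*(r_o^2 - r_i^2)
r_o = 17 mm, r_i = 8.5 mm
A = 680.94 mm^2
sigma = F/A = 4396 / 680.94
sigma = 6.456 MPa


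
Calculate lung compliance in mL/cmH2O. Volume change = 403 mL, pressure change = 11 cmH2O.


C = dV / dP
C = 403 / 11
C = 36.64 mL/cmH2O


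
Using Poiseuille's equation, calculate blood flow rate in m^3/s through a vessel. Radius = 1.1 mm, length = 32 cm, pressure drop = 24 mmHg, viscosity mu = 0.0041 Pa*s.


Q = pi*r^4*dP / (8*mu*L)
r = 0.0011 m, L = 0.32 m
dP = 24 mmHg = 3199.728 Pa
Q = 1.4022e-06 m^3/s


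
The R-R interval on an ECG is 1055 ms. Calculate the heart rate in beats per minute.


HR = 60 / RR_interval(s)
RR = 1055 ms = 1.055 s
HR = 60 / 1.055 = 56.87 bpm


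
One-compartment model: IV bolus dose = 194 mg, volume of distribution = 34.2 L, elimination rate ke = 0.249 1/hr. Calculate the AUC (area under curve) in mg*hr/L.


C0 = Dose/Vd = 194/34.2 = 5.67251 mg/L
AUC = C0/ke = 5.67251/0.249
AUC = 22.78 mg*hr/L


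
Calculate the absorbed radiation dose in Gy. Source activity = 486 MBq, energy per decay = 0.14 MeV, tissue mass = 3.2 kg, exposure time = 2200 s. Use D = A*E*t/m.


A = 486 MBq = 4.8600e+08 Bq
E = 0.14 MeV = 2.2428e-14 J
D = A*E*t/m = 4.8600e+08*2.2428e-14*2200/3.2
D = 0.007494 Gy


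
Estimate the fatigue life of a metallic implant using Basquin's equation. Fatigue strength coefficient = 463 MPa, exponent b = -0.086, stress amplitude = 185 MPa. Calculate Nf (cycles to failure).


sigma_a = sigma_f' * (2Nf)^b
2Nf = (sigma_a/sigma_f')^(1/b)
2Nf = (185/463)^(1/-0.086)
2Nf = 42920.606
Nf = 2.146e+04


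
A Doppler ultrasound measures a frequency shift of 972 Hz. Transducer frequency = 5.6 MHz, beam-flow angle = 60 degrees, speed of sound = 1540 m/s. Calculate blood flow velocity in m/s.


v = fd * c / (2 * f0 * cos(theta))
v = 972 * 1540 / (2 * 5.6000e+06 * cos(60))
v = 0.2673 m/s


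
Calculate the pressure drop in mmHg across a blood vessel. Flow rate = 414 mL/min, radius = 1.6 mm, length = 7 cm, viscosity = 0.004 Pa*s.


dP = 8*mu*L*Q / (pi*r^4)
Q = 414 mL/min = 6.9e-06 m^3/s
dP = 750.702 Pa = 750.702 / 133.322 mmHg = 5.631 mmHg


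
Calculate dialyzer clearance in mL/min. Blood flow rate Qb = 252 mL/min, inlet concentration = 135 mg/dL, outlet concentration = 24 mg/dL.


K = Qb * (Cb_in - Cb_out) / Cb_in
K = 252 * (135 - 24) / 135
K = 207.2 mL/min


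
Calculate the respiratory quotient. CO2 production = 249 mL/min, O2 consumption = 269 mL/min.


RQ = VCO2 / VO2
RQ = 249 / 269
RQ = 0.9257


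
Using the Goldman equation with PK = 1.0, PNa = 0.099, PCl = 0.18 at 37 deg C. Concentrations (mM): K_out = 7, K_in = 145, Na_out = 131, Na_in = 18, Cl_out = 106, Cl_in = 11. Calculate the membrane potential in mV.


Vm = (RT/F)*ln((PK*Ko + PNa*Nao + PCl*Cli)/(PK*Ki + PNa*Nai + PCl*Clo))
Numer = 21.949, Denom = 165.862
Vm = -54.05 mV


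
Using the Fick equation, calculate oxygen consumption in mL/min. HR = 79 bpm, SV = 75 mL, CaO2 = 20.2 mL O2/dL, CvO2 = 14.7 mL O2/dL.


CO = HR*SV = 79*75/1000 = 5.925 L/min
a-v O2 diff = 20.2 - 14.7 = 5.5 mL/dL
VO2 = CO * (CaO2-CvO2) * 10 dL/L
VO2 = 5.925 * 5.5 * 10
VO2 = 325.9 mL/min


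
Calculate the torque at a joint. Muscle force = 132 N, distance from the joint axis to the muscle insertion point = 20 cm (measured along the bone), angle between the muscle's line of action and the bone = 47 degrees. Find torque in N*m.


Torque = F * d * sin(theta)   (moment arm = d*sin(theta))
d = 20 cm = 0.2 m
Torque = 132 * 0.2 * sin(47)
Torque = 19.31 N*m


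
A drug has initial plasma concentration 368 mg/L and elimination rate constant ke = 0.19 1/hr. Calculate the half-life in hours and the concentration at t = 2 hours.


t_half = ln(2) / ke = 0.693147 / 0.19 = 3.648 hr
C(t) = C0 * exp(-ke*t) = 368 * exp(-0.19*2)
C(2) = 251.7 mg/L


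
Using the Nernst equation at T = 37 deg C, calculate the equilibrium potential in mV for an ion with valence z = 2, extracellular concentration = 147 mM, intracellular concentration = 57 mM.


E = (RT/(zF)) * ln(C_out/C_in)
T = 37 + 273.15 = 310.15 K
E = (8.314 * 310.15 / (2 * 96485)) * ln(147/57)
E = 12.66 mV


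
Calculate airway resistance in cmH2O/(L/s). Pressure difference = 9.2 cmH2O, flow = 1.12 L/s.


R = dP / flow
R = 9.2 / 1.12
R = 8.214 cmH2O/(L/s)


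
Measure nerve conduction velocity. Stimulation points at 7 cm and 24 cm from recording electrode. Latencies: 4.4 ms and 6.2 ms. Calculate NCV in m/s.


Distance = (24 - 7) / 100 = 0.17 m
dt = (6.2 - 4.4) / 1000 = 0.0018 s
NCV = dist / dt = 94.44 m/s


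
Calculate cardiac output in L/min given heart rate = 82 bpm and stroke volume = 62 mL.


CO = HR * SV
CO = 82 * 62 / 1000
CO = 5.084 L/min


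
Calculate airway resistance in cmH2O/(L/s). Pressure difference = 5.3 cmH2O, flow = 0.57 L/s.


R = dP / flow
R = 5.3 / 0.57
R = 9.298 cmH2O/(L/s)


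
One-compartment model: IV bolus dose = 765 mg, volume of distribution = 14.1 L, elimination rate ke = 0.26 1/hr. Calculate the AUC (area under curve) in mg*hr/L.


C0 = Dose/Vd = 765/14.1 = 54.2553 mg/L
AUC = C0/ke = 54.2553/0.26
AUC = 208.7 mg*hr/L


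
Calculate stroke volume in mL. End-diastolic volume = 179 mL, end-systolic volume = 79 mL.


SV = EDV - ESV
SV = 179 - 79
SV = 100 mL


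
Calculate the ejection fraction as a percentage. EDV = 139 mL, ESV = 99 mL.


SV = EDV - ESV = 139 - 99 = 40 mL
EF = SV/EDV * 100 = 40/139 * 100
EF = 28.78%


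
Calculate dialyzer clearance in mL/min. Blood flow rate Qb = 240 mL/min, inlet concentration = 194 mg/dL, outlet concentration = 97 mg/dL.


K = Qb * (Cb_in - Cb_out) / Cb_in
K = 240 * (194 - 97) / 194
K = 120 mL/min


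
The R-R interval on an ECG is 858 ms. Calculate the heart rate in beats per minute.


HR = 60 / RR_interval(s)
RR = 858 ms = 0.858 s
HR = 60 / 0.858 = 69.93 bpm


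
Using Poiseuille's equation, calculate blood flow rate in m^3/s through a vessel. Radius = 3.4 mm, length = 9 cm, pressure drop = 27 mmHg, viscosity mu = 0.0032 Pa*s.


Q = pi*r^4*dP / (8*mu*L)
r = 0.0034 m, L = 0.09 m
dP = 27 mmHg = 3599.694 Pa
Q = 6.5592e-04 m^3/s


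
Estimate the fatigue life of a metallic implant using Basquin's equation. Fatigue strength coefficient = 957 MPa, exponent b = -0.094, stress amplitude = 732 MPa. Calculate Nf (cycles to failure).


sigma_a = sigma_f' * (2Nf)^b
2Nf = (sigma_a/sigma_f')^(1/b)
2Nf = (732/957)^(1/-0.094)
2Nf = 17.310395
Nf = 8.655


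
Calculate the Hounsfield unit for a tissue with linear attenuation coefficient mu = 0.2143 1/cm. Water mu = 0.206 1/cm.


HU = ((mu_tissue - mu_water) / mu_water) * 1000
HU = ((0.2143 - 0.206) / 0.206) * 1000
HU = 40.29


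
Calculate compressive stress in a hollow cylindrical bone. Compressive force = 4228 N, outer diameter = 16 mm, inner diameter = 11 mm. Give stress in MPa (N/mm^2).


A = pi*(r_o^2 - r_i^2)
r_o = 8 mm, r_i = 5.5 mm
A = 106.029 mm^2
sigma = F/A = 4228 / 106.029
sigma = 39.88 MPa


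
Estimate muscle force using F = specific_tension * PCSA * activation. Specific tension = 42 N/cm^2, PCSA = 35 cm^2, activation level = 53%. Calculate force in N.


F = sigma * PCSA * activation
F = 42 * 35 * 0.53
F = 779.1 N


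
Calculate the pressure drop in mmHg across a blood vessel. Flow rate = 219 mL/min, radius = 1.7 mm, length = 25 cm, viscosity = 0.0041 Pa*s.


dP = 8*mu*L*Q / (pi*r^4)
Q = 219 mL/min = 3.65e-06 m^3/s
dP = 1140.67 Pa = 1140.67 / 133.322 mmHg = 8.556 mmHg


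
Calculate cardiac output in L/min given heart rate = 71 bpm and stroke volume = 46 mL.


CO = HR * SV
CO = 71 * 46 / 1000
CO = 3.266 L/min


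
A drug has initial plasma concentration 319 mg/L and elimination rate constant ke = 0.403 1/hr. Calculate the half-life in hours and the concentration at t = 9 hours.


t_half = ln(2) / ke = 0.693147 / 0.403 = 1.72 hr
C(t) = C0 * exp(-ke*t) = 319 * exp(-0.403*9)
C(9) = 8.484 mg/L


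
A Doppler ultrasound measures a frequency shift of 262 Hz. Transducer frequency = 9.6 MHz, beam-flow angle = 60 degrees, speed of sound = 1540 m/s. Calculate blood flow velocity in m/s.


v = fd * c / (2 * f0 * cos(theta))
v = 262 * 1540 / (2 * 9.6000e+06 * cos(60))
v = 0.04203 m/s


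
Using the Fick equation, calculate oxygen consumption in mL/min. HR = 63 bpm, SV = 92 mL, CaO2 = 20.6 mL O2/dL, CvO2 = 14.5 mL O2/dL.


CO = HR*SV = 63*92/1000 = 5.796 L/min
a-v O2 diff = 20.6 - 14.5 = 6.1 mL/dL
VO2 = CO * (CaO2-CvO2) * 10 dL/L
VO2 = 5.796 * 6.1 * 10
VO2 = 353.6 mL/min


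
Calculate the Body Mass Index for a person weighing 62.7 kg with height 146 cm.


BMI = weight / height^2
height = 146 cm = 1.46 m
BMI = 62.7 / 1.46^2
BMI = 29.41 kg/m^2


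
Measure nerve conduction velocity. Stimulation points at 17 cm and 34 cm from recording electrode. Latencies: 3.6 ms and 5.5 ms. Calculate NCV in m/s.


Distance = (34 - 17) / 100 = 0.17 m
dt = (5.5 - 3.6) / 1000 = 0.0019 s
NCV = dist / dt = 89.47 m/s


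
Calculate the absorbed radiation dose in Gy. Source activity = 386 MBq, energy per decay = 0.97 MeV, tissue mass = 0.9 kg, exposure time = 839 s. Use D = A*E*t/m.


A = 386 MBq = 3.8600e+08 Bq
E = 0.97 MeV = 1.55394e-13 J
D = A*E*t/m = 3.8600e+08*1.55394e-13*839/0.9
D = 0.05592 Gy


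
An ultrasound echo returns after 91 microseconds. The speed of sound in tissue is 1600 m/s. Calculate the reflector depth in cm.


depth = c * t / 2
t = 91 us = 9.1000e-05 s
depth = 1600 * 9.1000e-05 / 2
depth = 0.0728 m = 7.28 cm


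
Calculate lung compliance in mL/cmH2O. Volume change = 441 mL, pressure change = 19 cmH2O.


C = dV / dP
C = 441 / 19
C = 23.21 mL/cmH2O


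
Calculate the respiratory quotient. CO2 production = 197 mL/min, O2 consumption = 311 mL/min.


RQ = VCO2 / VO2
RQ = 197 / 311
RQ = 0.6334


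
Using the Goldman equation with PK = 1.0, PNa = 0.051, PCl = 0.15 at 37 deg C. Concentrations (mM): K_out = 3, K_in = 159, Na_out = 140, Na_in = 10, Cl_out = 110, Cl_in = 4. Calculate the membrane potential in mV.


Vm = (RT/F)*ln((PK*Ko + PNa*Nao + PCl*Cli)/(PK*Ki + PNa*Nai + PCl*Clo))
Numer = 10.74, Denom = 176.01
Vm = -74.74 mV


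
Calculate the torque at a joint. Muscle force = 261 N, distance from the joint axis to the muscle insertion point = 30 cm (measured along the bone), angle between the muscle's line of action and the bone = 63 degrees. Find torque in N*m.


Torque = F * d * sin(theta)   (moment arm = d*sin(theta))
d = 30 cm = 0.3 m
Torque = 261 * 0.3 * sin(63)
Torque = 69.77 N*m


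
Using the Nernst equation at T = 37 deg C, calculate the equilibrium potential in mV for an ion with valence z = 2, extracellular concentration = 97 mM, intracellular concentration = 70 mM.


E = (RT/(zF)) * ln(C_out/C_in)
T = 37 + 273.15 = 310.15 K
E = (8.314 * 310.15 / (2 * 96485)) * ln(97/70)
E = 4.359 mV


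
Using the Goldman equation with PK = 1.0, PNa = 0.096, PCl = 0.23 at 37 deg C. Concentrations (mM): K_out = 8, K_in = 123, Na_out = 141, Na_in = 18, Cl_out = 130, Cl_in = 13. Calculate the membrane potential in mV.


Vm = (RT/F)*ln((PK*Ko + PNa*Nao + PCl*Cli)/(PK*Ki + PNa*Nai + PCl*Clo))
Numer = 24.526, Denom = 154.628
Vm = -49.21 mV


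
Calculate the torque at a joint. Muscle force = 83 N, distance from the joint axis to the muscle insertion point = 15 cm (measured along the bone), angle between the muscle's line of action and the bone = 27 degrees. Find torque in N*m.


Torque = F * d * sin(theta)   (moment arm = d*sin(theta))
d = 15 cm = 0.15 m
Torque = 83 * 0.15 * sin(27)
Torque = 5.652 N*m


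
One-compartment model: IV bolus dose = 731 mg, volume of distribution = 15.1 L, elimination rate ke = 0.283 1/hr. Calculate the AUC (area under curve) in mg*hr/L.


C0 = Dose/Vd = 731/15.1 = 48.4106 mg/L
AUC = C0/ke = 48.4106/0.283
AUC = 171.1 mg*hr/L


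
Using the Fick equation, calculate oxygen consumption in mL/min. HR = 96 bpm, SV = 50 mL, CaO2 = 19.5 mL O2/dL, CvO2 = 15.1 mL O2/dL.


CO = HR*SV = 96*50/1000 = 4.8 L/min
a-v O2 diff = 19.5 - 15.1 = 4.4 mL/dL
VO2 = CO * (CaO2-CvO2) * 10 dL/L
VO2 = 4.8 * 4.4 * 10
VO2 = 211.2 mL/min


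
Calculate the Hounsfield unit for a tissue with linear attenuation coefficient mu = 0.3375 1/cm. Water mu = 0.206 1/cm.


HU = ((mu_tissue - mu_water) / mu_water) * 1000
HU = ((0.3375 - 0.206) / 0.206) * 1000
HU = 638.3


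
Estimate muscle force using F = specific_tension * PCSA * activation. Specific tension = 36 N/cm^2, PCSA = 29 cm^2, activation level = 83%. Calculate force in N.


F = sigma * PCSA * activation
F = 36 * 29 * 0.83
F = 866.5 N


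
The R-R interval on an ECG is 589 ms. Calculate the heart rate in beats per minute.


HR = 60 / RR_interval(s)
RR = 589 ms = 0.589 s
HR = 60 / 0.589 = 101.9 bpm


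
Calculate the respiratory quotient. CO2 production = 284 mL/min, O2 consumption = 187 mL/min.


RQ = VCO2 / VO2
RQ = 284 / 187
RQ = 1.519


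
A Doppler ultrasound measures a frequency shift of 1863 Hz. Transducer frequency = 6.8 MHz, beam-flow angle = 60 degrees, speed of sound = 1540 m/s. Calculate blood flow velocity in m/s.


v = fd * c / (2 * f0 * cos(theta))
v = 1863 * 1540 / (2 * 6.8000e+06 * cos(60))
v = 0.4219 m/s


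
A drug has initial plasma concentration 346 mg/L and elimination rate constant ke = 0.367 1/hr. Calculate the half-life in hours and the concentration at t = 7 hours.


t_half = ln(2) / ke = 0.693147 / 0.367 = 1.889 hr
C(t) = C0 * exp(-ke*t) = 346 * exp(-0.367*7)
C(7) = 26.51 mg/L


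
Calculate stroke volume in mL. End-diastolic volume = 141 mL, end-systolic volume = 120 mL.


SV = EDV - ESV
SV = 141 - 120
SV = 21 mL


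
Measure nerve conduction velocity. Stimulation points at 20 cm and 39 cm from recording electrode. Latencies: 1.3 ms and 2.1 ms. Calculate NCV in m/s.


Distance = (39 - 20) / 100 = 0.19 m
dt = (2.1 - 1.3) / 1000 = 8.0000e-04 s
NCV = dist / dt = 237.5 m/s


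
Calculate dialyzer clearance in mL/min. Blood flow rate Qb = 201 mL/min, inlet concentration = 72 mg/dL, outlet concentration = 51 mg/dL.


K = Qb * (Cb_in - Cb_out) / Cb_in
K = 201 * (72 - 51) / 72
K = 58.62 mL/min


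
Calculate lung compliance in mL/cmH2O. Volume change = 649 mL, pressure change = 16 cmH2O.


C = dV / dP
C = 649 / 16
C = 40.56 mL/cmH2O


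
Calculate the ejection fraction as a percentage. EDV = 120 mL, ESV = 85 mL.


SV = EDV - ESV = 120 - 85 = 35 mL
EF = SV/EDV * 100 = 35/120 * 100
EF = 29.17%


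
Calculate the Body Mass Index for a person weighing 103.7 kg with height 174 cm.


BMI = weight / height^2
height = 174 cm = 1.74 m
BMI = 103.7 / 1.74^2
BMI = 34.25 kg/m^2


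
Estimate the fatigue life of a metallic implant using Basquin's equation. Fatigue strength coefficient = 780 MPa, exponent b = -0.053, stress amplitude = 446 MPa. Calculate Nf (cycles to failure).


sigma_a = sigma_f' * (2Nf)^b
2Nf = (sigma_a/sigma_f')^(1/b)
2Nf = (446/780)^(1/-0.053)
2Nf = 38051.565
Nf = 1.903e+04


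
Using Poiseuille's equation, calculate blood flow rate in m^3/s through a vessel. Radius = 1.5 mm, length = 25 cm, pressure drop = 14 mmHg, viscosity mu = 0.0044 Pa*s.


Q = pi*r^4*dP / (8*mu*L)
r = 0.0015 m, L = 0.25 m
dP = 14 mmHg = 1866.508 Pa
Q = 3.3734e-06 m^3/s


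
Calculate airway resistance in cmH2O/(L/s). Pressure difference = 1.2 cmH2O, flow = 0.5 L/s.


R = dP / flow
R = 1.2 / 0.5
R = 2.4 cmH2O/(L/s)


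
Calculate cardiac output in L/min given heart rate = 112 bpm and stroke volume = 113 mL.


CO = HR * SV
CO = 112 * 113 / 1000
CO = 12.66 L/min


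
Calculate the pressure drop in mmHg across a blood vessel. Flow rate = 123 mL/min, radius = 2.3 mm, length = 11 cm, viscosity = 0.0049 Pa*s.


dP = 8*mu*L*Q / (pi*r^4)
Q = 123 mL/min = 2.05e-06 m^3/s
dP = 100.548 Pa = 100.548 / 133.322 mmHg = 0.7542 mmHg


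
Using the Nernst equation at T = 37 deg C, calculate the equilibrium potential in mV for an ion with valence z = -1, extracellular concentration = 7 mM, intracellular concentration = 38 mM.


E = (RT/(zF)) * ln(C_out/C_in)
T = 37 + 273.15 = 310.15 K
E = (8.314 * 310.15 / (-1 * 96485)) * ln(7/38)
E = 45.21 mV


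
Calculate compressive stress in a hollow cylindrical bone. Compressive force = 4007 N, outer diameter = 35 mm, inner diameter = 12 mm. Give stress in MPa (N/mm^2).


A = pi*(r_o^2 - r_i^2)
r_o = 17.5 mm, r_i = 6 mm
A = 849.015 mm^2
sigma = F/A = 4007 / 849.015
sigma = 4.72 MPa


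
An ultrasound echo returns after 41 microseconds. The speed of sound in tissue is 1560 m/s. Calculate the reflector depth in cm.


depth = c * t / 2
t = 41 us = 4.1000e-05 s
depth = 1560 * 4.1000e-05 / 2
depth = 0.03198 m = 3.198 cm


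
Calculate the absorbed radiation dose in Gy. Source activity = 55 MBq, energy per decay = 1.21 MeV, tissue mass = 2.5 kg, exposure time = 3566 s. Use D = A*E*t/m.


A = 55 MBq = 5.5000e+07 Bq
E = 1.21 MeV = 1.93842e-13 J
D = A*E*t/m = 5.5000e+07*1.93842e-13*3566/2.5
D = 0.01521 Gy


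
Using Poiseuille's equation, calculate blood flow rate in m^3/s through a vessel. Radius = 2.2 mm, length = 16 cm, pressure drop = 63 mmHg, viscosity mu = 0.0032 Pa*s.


Q = pi*r^4*dP / (8*mu*L)
r = 0.0022 m, L = 0.16 m
dP = 63 mmHg = 8399.286 Pa
Q = 1.5091e-04 m^3/s


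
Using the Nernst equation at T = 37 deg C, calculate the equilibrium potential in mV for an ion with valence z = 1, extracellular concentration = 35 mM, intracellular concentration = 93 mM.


E = (RT/(zF)) * ln(C_out/C_in)
T = 37 + 273.15 = 310.15 K
E = (8.314 * 310.15 / (1 * 96485)) * ln(35/93)
E = -26.12 mV


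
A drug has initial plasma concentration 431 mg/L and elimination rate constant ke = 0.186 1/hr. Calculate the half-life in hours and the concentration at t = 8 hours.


t_half = ln(2) / ke = 0.693147 / 0.186 = 3.727 hr
C(t) = C0 * exp(-ke*t) = 431 * exp(-0.186*8)
C(8) = 97.33 mg/L


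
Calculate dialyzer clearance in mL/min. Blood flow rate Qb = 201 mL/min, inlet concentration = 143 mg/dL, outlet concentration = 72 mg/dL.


K = Qb * (Cb_in - Cb_out) / Cb_in
K = 201 * (143 - 72) / 143
K = 99.8 mL/min


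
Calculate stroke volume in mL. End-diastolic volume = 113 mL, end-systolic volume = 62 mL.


SV = EDV - ESV
SV = 113 - 62
SV = 51 mL


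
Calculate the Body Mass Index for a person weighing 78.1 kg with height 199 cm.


BMI = weight / height^2
height = 199 cm = 1.99 m
BMI = 78.1 / 1.99^2
BMI = 19.72 kg/m^2


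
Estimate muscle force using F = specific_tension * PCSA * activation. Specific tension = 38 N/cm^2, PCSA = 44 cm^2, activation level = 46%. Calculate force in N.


F = sigma * PCSA * activation
F = 38 * 44 * 0.46
F = 769.1 N


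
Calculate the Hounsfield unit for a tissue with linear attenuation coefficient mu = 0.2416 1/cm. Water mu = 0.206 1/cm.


HU = ((mu_tissue - mu_water) / mu_water) * 1000
HU = ((0.2416 - 0.206) / 0.206) * 1000
HU = 172.8


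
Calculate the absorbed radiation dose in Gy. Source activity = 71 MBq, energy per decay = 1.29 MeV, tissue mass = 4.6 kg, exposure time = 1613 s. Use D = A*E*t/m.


A = 71 MBq = 7.1000e+07 Bq
E = 1.29 MeV = 2.06658e-13 J
D = A*E*t/m = 7.1000e+07*2.06658e-13*1613/4.6
D = 0.005145 Gy


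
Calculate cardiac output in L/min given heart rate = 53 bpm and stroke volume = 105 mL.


CO = HR * SV
CO = 53 * 105 / 1000
CO = 5.565 L/min


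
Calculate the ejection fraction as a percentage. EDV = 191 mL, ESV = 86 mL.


SV = EDV - ESV = 191 - 86 = 105 mL
EF = SV/EDV * 100 = 105/191 * 100
EF = 54.97%


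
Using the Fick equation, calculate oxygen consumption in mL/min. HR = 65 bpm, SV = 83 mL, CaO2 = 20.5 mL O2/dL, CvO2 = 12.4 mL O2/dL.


CO = HR*SV = 65*83/1000 = 5.395 L/min
a-v O2 diff = 20.5 - 12.4 = 8.1 mL/dL
VO2 = CO * (CaO2-CvO2) * 10 dL/L
VO2 = 5.395 * 8.1 * 10
VO2 = 437 mL/min


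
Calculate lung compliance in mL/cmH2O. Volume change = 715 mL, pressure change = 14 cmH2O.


C = dV / dP
C = 715 / 14
C = 51.07 mL/cmH2O


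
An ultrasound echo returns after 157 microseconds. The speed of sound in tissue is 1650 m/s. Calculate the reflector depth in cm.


depth = c * t / 2
t = 157 us = 1.5700e-04 s
depth = 1650 * 1.5700e-04 / 2
depth = 0.129525 m = 12.9525 cm


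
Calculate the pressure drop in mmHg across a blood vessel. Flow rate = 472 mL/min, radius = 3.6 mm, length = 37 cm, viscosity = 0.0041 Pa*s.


dP = 8*mu*L*Q / (pi*r^4)
Q = 472 mL/min = 7.86667e-06 m^3/s
dP = 180.928 Pa = 180.928 / 133.322 mmHg = 1.357 mmHg


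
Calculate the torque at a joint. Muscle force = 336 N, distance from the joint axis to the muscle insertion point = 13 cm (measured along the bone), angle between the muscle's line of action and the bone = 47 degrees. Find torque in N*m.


Torque = F * d * sin(theta)   (moment arm = d*sin(theta))
d = 13 cm = 0.13 m
Torque = 336 * 0.13 * sin(47)
Torque = 31.95 N*m


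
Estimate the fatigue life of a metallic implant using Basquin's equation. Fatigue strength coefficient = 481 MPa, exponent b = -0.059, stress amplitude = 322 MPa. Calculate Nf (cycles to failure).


sigma_a = sigma_f' * (2Nf)^b
2Nf = (sigma_a/sigma_f')^(1/b)
2Nf = (322/481)^(1/-0.059)
2Nf = 899.61009
Nf = 449.8


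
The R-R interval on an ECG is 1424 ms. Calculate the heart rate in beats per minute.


HR = 60 / RR_interval(s)
RR = 1424 ms = 1.424 s
HR = 60 / 1.424 = 42.13 bpm


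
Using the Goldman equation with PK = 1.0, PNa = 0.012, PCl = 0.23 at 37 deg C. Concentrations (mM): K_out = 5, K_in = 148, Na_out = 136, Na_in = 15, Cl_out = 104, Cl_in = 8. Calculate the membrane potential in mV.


Vm = (RT/F)*ln((PK*Ko + PNa*Nao + PCl*Cli)/(PK*Ki + PNa*Nai + PCl*Clo))
Numer = 8.472, Denom = 172.1
Vm = -80.48 mV


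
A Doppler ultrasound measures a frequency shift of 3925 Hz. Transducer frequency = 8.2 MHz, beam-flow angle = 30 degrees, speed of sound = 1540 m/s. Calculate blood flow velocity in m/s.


v = fd * c / (2 * f0 * cos(theta))
v = 3925 * 1540 / (2 * 8.2000e+06 * cos(30))
v = 0.4256 m/s


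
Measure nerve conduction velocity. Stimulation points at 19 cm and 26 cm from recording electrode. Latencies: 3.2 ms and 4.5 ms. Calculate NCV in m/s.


Distance = (26 - 19) / 100 = 0.07 m
dt = (4.5 - 3.2) / 1000 = 0.0013 s
NCV = dist / dt = 53.85 m/s


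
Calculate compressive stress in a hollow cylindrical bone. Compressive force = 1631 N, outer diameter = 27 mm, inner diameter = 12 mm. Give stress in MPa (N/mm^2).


A = pi*(r_o^2 - r_i^2)
r_o = 13.5 mm, r_i = 6 mm
A = 459.458 mm^2
sigma = F/A = 1631 / 459.458
sigma = 3.55 MPa


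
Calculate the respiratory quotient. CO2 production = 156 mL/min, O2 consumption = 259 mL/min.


RQ = VCO2 / VO2
RQ = 156 / 259
RQ = 0.6023


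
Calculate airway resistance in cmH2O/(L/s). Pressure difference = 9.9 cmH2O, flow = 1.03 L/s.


R = dP / flow
R = 9.9 / 1.03
R = 9.612 cmH2O/(L/s)


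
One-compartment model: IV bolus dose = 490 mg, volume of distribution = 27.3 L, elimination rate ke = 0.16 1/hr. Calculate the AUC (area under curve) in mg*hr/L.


C0 = Dose/Vd = 490/27.3 = 17.9487 mg/L
AUC = C0/ke = 17.9487/0.16
AUC = 112.2 mg*hr/L


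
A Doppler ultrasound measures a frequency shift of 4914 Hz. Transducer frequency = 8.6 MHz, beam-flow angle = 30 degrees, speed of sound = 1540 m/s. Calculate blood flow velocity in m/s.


v = fd * c / (2 * f0 * cos(theta))
v = 4914 * 1540 / (2 * 8.6000e+06 * cos(30))
v = 0.508 m/s


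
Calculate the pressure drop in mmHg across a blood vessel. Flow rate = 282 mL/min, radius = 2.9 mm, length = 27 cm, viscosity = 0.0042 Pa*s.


dP = 8*mu*L*Q / (pi*r^4)
Q = 282 mL/min = 4.7e-06 m^3/s
dP = 191.893 Pa = 191.893 / 133.322 mmHg = 1.439 mmHg


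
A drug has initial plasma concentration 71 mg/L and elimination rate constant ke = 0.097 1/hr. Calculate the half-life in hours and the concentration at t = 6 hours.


t_half = ln(2) / ke = 0.693147 / 0.097 = 7.146 hr
C(t) = C0 * exp(-ke*t) = 71 * exp(-0.097*6)
C(6) = 39.67 mg/L


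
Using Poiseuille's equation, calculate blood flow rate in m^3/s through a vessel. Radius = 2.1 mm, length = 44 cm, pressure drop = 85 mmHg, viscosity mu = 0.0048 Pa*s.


Q = pi*r^4*dP / (8*mu*L)
r = 0.0021 m, L = 0.44 m
dP = 85 mmHg = 11332.37 Pa
Q = 4.0979e-05 m^3/s


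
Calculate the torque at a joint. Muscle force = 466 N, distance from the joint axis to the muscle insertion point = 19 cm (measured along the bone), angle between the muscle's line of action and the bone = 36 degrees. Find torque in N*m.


Torque = F * d * sin(theta)   (moment arm = d*sin(theta))
d = 19 cm = 0.19 m
Torque = 466 * 0.19 * sin(36)
Torque = 52.04 N*m


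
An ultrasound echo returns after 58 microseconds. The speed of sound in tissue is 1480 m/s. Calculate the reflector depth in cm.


depth = c * t / 2
t = 58 us = 5.8000e-05 s
depth = 1480 * 5.8000e-05 / 2
depth = 0.04292 m = 4.292 cm


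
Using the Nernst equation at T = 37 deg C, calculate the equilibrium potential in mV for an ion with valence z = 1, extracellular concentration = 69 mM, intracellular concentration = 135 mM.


E = (RT/(zF)) * ln(C_out/C_in)
T = 37 + 273.15 = 310.15 K
E = (8.314 * 310.15 / (1 * 96485)) * ln(69/135)
E = -17.94 mV


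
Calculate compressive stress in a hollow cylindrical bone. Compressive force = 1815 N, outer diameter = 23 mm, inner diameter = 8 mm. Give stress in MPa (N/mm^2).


A = pi*(r_o^2 - r_i^2)
r_o = 11.5 mm, r_i = 4 mm
A = 365.21 mm^2
sigma = F/A = 1815 / 365.21
sigma = 4.97 MPa


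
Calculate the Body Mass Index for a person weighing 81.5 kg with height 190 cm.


BMI = weight / height^2
height = 190 cm = 1.9 m
BMI = 81.5 / 1.9^2
BMI = 22.58 kg/m^2


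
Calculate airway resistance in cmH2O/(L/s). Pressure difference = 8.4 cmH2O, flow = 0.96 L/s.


R = dP / flow
R = 8.4 / 0.96
R = 8.75 cmH2O/(L/s)


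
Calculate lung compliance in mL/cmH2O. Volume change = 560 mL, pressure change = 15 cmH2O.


C = dV / dP
C = 560 / 15
C = 37.33 mL/cmH2O


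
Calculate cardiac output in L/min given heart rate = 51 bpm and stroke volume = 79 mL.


CO = HR * SV
CO = 51 * 79 / 1000
CO = 4.029 L/min


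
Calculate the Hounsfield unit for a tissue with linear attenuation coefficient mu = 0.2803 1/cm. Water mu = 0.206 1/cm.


HU = ((mu_tissue - mu_water) / mu_water) * 1000
HU = ((0.2803 - 0.206) / 0.206) * 1000
HU = 360.7


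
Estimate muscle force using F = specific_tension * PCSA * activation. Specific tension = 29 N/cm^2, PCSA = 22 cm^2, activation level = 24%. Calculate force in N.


F = sigma * PCSA * activation
F = 29 * 22 * 0.24
F = 153.1 N


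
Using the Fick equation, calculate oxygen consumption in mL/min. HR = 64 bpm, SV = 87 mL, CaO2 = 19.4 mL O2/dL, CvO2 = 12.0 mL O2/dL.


CO = HR*SV = 64*87/1000 = 5.568 L/min
a-v O2 diff = 19.4 - 12.0 = 7.4 mL/dL
VO2 = CO * (CaO2-CvO2) * 10 dL/L
VO2 = 5.568 * 7.4 * 10
VO2 = 412 mL/min


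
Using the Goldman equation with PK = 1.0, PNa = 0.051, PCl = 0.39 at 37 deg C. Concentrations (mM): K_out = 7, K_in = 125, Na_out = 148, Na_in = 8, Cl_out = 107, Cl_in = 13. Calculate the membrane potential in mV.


Vm = (RT/F)*ln((PK*Ko + PNa*Nao + PCl*Cli)/(PK*Ki + PNa*Nai + PCl*Clo))
Numer = 19.618, Denom = 167.138
Vm = -57.26 mV


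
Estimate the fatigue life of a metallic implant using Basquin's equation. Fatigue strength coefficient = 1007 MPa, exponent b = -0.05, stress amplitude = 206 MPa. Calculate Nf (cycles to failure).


sigma_a = sigma_f' * (2Nf)^b
2Nf = (sigma_a/sigma_f')^(1/b)
2Nf = (206/1007)^(1/-0.05)
2Nf = 6.0707871e+13
Nf = 3.0354e+13


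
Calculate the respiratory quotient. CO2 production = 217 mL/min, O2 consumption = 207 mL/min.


RQ = VCO2 / VO2
RQ = 217 / 207
RQ = 1.048


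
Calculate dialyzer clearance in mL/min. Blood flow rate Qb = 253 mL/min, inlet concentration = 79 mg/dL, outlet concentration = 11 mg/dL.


K = Qb * (Cb_in - Cb_out) / Cb_in
K = 253 * (79 - 11) / 79
K = 217.8 mL/min
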